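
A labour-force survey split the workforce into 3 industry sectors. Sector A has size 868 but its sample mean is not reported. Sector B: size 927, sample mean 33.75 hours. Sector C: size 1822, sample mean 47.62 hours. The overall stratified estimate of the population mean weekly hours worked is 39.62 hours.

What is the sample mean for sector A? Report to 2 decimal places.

N = 868 + 927 + 1822 = 3617.
Overall total = μ·N = 39.62·3617 = 143305.54.
Subtract the known strata: 927·33.75 + 1822·47.62 = 118049.89.
Remaining total for sector A: 143305.54 − 118049.89 = 25255.65.
Divide by its size: 25255.65 / 868 = 29.0964... → 29.10.

29.10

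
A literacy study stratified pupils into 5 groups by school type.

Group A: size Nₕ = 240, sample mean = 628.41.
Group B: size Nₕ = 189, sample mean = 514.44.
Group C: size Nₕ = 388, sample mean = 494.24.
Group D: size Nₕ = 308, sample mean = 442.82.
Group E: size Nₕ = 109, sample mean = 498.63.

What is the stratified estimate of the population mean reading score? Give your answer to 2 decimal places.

N = 1234; weights Wₕ = Nₕ/N = (0.1945, 0.1532, 0.3144, 0.2496, 0.0883).
x̄_st = Σ Wₕ·x̄ₕ = 0.1945·628.41 + 0.1532·514.44 + 0.3144·494.24 + 0.2496·442.82 + 0.0883·498.63 ≈ 510.9821...
→ 510.98.

510.98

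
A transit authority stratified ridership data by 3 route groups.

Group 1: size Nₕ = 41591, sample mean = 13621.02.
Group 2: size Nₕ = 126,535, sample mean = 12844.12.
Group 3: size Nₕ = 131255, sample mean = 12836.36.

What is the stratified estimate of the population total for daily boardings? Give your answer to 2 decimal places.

3876578998.82

Population total = Σ Nₕ·x̄ₕ (each stratum's size times its mean).
41591·13621.02 + 126535·12844.12 + 131255·12836.36 = 566511842.82 + 1625230724.2 + 1684836431.8 = 3876578998.82.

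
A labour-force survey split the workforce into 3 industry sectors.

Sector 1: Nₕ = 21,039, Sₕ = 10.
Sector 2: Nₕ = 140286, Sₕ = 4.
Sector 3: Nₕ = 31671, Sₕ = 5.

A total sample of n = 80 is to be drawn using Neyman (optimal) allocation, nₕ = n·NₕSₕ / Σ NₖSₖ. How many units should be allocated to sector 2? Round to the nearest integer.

48

1: NₕSₕ = 21039·10 = 210390
2: NₕSₕ = 140286·4 = 561144
3: NₕSₕ = 31671·5 = 158355
Σ NₕSₕ = 929889.
n_2 = 80·561144/929889 = 48.276... → 48.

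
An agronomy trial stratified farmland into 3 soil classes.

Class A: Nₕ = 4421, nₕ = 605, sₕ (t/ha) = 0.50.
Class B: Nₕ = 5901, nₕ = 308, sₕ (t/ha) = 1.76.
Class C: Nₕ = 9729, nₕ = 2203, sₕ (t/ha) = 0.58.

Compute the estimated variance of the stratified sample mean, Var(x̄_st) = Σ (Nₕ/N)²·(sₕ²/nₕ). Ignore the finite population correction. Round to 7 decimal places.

N = 20051; Wₕ = Nₕ/N.
class A: (4421/20051)²·0.50²/605 = 0.0000200888
class B: (5901/20051)²·1.76²/308 = 0.0008710714
class C: (9729/20051)²·0.58²/2203 = 0.0000359506
Sum = 0.0009271108 → 0.0009271.

0.0009271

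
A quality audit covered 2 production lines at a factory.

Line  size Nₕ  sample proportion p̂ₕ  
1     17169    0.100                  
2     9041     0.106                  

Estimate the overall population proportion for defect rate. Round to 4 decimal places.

Wₕ = Nₕ/N with N = 26210: 0.6551, 0.3449.
p̂_st = 0.6551·0.100 + 0.3449·0.106 ≈ 0.102070... → 0.1021.

0.1021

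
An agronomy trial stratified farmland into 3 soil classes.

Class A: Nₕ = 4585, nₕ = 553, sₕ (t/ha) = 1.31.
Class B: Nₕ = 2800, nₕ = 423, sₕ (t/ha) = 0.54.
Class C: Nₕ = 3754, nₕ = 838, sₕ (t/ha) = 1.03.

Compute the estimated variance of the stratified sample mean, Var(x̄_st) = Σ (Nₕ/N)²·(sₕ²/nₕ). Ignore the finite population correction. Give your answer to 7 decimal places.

0.0007131

N = 11139; Wₕ = Nₕ/N.
class A: (4585/11139)²·1.31²/553 = 0.0005257796
class B: (2800/11139)²·0.54²/423 = 0.0000435583
class C: (3754/11139)²·1.03²/838 = 0.0001437893
Sum = 0.0007131272 → 0.0007131.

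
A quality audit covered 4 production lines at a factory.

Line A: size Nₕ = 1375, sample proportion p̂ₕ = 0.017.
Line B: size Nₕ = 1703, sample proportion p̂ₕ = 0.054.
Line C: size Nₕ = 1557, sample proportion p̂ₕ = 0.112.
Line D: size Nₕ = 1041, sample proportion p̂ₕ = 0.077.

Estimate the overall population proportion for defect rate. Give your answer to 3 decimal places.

Wₕ = Nₕ/N with N = 5676: 0.2422, 0.3000, 0.2743, 0.1834.
p̂_st = 0.2422·0.017 + 0.3000·0.054 + 0.2743·0.112 + 0.1834·0.077 ≈ 0.06517... → 0.065.

0.065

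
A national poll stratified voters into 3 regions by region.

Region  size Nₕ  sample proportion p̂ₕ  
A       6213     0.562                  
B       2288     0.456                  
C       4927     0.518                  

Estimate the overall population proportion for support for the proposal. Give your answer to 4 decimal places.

0.5278

Wₕ = Nₕ/N with N = 13428: 0.4627, 0.1704, 0.3669.
p̂_st = 0.4627·0.562 + 0.1704·0.456 + 0.3669·0.518 ≈ 0.527794... → 0.5278.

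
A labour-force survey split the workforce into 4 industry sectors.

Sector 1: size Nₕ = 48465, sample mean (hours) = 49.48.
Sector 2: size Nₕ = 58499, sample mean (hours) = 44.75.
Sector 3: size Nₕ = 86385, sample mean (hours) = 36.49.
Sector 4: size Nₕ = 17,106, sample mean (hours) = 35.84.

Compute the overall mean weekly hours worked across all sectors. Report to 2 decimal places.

41.72

N = 210455; weights Wₕ = Nₕ/N = (0.2303, 0.2780, 0.4105, 0.0813).
x̄_st = Σ Wₕ·x̄ₕ = 0.2303·49.48 + 0.2780·44.75 + 0.4105·36.49 + 0.0813·35.84 ≈ 41.7246...
→ 41.72.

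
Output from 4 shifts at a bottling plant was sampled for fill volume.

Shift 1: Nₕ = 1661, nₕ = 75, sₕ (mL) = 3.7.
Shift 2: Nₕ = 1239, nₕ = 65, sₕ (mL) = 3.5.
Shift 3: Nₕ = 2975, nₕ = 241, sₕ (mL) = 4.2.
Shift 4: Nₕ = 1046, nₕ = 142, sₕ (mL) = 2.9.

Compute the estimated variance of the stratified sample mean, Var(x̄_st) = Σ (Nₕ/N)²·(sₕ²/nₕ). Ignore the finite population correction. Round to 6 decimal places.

0.031430

N = 6921; Wₕ = Nₕ/N.
shift 1: (1661/6921)²·3.7²/75 = 0.010513414
shift 2: (1239/6921)²·3.5²/65 = 0.006039871
shift 3: (2975/6921)²·4.2²/241 = 0.013524393
shift 4: (1046/6921)²·2.9²/142 = 0.001352799
Sum = 0.031430476 → 0.031430.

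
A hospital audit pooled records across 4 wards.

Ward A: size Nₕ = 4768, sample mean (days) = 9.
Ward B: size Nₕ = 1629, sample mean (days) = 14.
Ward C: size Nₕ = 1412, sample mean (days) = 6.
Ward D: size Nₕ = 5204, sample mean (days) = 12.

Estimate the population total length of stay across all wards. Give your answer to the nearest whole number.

A: 4768·9 = 42912
B: 1629·14 = 22806
C: 1412·6 = 8472
D: 5204·12 = 62448
τ̂ = Σ Nₕx̄ₕ = 136638.

136638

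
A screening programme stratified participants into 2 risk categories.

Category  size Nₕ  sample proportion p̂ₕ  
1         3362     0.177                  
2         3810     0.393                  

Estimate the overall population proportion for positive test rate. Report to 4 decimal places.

Wₕ = Nₕ/N with N = 7172: 0.4688, 0.5312.
p̂_st = 0.4688·0.177 + 0.5312·0.393 ≈ 0.291746... → 0.2917.

0.2917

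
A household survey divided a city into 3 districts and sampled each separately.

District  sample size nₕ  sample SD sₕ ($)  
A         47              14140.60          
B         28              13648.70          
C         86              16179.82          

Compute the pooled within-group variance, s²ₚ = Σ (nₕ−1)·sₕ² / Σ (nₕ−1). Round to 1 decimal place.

230883609.8

Degrees of freedom: 46 + 27 + 85 = 158.
Σ(nₕ−1)sₕ² = 46·199956568.36 + 27·186287011.69 + 85·261786575.2324 = 36479610354.944.
s²ₚ = 36479610354.944 / 158 = 230883609.841... → 230883609.8.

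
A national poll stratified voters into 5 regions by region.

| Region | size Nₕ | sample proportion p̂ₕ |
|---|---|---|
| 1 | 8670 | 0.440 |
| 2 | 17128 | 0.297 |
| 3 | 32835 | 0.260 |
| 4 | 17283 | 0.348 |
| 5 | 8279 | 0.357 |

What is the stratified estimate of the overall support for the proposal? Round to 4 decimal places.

Wₕ = Nₕ/N with N = 84195: 0.1030, 0.2034, 0.3900, 0.2053, 0.0983.
p̂_st = 0.1030·0.440 + 0.2034·0.297 + 0.3900·0.260 + 0.2053·0.348 + 0.0983·0.357 ≈ 0.313665... → 0.3137.

0.3137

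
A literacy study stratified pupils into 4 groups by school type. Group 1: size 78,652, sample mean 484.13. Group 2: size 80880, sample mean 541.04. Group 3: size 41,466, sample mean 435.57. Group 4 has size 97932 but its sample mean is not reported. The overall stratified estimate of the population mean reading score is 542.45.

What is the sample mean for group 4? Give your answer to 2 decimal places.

635.71

N = 78652 + 80880 + 41466 + 97932 = 298930.
Overall total = μ·N = 542.45·298930 = 162154578.5.
Subtract the known strata: 78652·484.13 + 80880·541.04 + 41466·435.57 = 99898453.58.
Remaining total for group 4: 162154578.5 − 99898453.58 = 62256124.92.
Divide by its size: 62256124.92 / 97932 = 635.7077... → 635.71.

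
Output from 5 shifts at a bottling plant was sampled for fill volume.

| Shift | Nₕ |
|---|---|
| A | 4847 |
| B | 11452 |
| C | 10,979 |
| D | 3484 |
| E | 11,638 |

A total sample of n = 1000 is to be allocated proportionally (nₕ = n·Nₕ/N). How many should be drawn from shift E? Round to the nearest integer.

274

N = 4847 + 11452 + 10979 + 3484 + 11638 = 42400.
n_E = 1000·11638/42400 = 274.481... → 274.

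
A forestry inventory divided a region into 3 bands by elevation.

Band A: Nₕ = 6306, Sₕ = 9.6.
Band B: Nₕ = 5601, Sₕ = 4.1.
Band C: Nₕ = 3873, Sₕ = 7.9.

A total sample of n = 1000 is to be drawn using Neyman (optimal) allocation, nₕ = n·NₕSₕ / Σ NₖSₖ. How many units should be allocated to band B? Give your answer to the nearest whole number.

Σ NₕSₕ = 6306·9.6 + 5601·4.1 + 3873·7.9 = 114098.4.
Share for B: 22964.1/114098.4 = 0.20127.
n_B = 1000 × 0.20127 = 201.266... → 201.

201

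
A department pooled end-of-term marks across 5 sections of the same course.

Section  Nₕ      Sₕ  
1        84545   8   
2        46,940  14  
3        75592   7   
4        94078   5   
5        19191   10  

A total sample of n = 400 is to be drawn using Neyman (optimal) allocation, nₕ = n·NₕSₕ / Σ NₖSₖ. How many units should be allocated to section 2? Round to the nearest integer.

Σ NₕSₕ = 84545·8 + 46940·14 + 75592·7 + 94078·5 + 19191·10 = 2524964.
Share for 2: 657160/2524964 = 0.26027.
n_2 = 400 × 0.26027 = 104.106... → 104.

104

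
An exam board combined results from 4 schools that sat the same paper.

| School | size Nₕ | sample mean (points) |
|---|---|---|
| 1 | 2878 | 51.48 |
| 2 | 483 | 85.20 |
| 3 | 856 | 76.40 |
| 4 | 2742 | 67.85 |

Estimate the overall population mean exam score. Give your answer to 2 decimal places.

63.34

x̄_st = (Σ Nₕx̄ₕ) / (Σ Nₕ) = (2878·51.48 + 483·85.20 + 856·76.40 + 2742·67.85) / 6959
= 440754.14 / 6959 = 63.3358... → 63.34.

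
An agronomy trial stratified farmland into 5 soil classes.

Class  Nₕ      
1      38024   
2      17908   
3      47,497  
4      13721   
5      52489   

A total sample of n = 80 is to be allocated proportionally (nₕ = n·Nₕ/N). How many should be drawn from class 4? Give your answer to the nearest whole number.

N = 38024 + 17908 + 47497 + 13721 + 52489 = 169639.
n_4 = 80·13721/169639 = 6.471... → 6.

6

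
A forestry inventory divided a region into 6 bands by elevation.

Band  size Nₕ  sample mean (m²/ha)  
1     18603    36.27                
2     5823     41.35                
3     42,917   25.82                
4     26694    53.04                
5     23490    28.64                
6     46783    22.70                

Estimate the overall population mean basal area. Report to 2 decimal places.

31.49

x̄_st = (Σ Nₕx̄ₕ) / (Σ Nₕ) = (18603·36.27 + 5823·41.35 + 42917·25.82 + 26694·53.04 + 23490·28.64 + 46783·22.70) / 164310
= 5174206.26 / 164310 = 31.4905... → 31.49.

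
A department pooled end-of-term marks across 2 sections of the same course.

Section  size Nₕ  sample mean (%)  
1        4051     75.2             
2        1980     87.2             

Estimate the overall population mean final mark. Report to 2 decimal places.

79.14

N = 4051 + 1980 = 6031.
Overall mean = Σ (Nₕ/N)·x̄ₕ — weight by population share, not a simple average.
Σ Nₕx̄ₕ = 4051·75.2 + 1980·87.2 = 304635.2 + 172656 = 477291.2.
Divide by N: 477291.2 / 6031 = 79.1396... → 79.14.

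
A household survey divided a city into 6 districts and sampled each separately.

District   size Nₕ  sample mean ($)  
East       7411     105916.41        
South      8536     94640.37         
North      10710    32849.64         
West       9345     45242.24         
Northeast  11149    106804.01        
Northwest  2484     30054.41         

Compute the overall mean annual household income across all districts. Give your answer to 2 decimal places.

N = 7411 + 8536 + 10710 + 9345 + 11149 + 2484 = 49635.
Overall mean = Σ (Nₕ/N)·x̄ₕ — weight by population share, not a simple average.
Σ Nₕx̄ₕ = 7411·105916.41 + 8536·94640.37 + 10710·32849.64 + 9345·45242.24 + 11149·106804.01 + 2484·30054.41 = 784946514.51 + 807850198.32 + 351819644.4 + 422788732.8 + 1190757907.49 + 74655154.44 = 3632818151.96.
Divide by N: 3632818151.96 / 49635 = 73190.6548... → 73190.65.

73190.65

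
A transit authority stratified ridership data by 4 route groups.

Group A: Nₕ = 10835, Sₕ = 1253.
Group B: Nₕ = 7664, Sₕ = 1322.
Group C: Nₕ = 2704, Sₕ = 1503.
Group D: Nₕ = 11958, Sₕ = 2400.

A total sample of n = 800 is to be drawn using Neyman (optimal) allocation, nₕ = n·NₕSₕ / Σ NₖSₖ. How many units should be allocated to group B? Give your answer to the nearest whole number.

A: NₕSₕ = 10835·1253 = 13576255
B: NₕSₕ = 7664·1322 = 10131808
C: NₕSₕ = 2704·1503 = 4064112
D: NₕSₕ = 11958·2400 = 28699200
Σ NₕSₕ = 56471375.
n_B = 800·10131808/56471375 = 143.532... → 144.

144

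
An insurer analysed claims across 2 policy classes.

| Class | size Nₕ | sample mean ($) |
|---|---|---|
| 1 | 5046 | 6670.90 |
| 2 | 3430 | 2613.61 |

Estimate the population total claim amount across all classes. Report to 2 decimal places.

42626043.70

Estimate total by summing Nₕ·x̄ₕ over strata.
5046·6670.90 + 3430·2613.61 = 33661361.4 + 8964682.3 = 42626043.70.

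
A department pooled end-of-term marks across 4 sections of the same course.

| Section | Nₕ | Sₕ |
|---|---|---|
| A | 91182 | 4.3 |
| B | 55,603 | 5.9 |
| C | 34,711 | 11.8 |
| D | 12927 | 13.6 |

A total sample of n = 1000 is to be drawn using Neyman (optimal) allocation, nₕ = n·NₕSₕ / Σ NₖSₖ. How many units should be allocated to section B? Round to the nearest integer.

A: NₕSₕ = 91182·4.3 = 392082.6
B: NₕSₕ = 55603·5.9 = 328057.7
C: NₕSₕ = 34711·11.8 = 409589.8
D: NₕSₕ = 12927·13.6 = 175807.2
Σ NₕSₕ = 1305537.3.
n_B = 1000·328057.7/1305537.3 = 251.282... → 251.

251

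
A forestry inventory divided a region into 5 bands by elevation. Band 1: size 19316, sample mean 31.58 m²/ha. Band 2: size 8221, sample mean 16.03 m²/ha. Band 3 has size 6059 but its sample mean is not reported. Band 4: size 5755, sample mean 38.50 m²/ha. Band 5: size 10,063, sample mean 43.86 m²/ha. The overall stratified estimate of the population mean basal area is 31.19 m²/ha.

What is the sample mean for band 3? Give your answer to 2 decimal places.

22.53

Σ Nₕx̄ₕ = N·μ, so 6059·x̄_3 = 49414·31.19 − (19316·31.58 + 8221·16.03 + 5755·38.50 + 10063·43.86).
= 1541222.66 − 1404712.59 = 136510.07.
x̄_3 = 136510.07 / 6059 = 22.5301... → 22.53.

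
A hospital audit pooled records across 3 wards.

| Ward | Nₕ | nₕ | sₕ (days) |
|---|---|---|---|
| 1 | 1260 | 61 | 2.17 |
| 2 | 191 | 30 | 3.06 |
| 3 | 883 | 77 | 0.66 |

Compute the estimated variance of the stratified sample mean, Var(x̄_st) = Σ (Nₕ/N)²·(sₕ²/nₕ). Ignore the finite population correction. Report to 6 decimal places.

N = 2334. Term for each stratum: Wₕ²sₕ²/nₕ.
Var(x̄_st) = 0.022497229 + 0.002090194 + 0.000809686 = 0.025397109 → 0.025397.

0.025397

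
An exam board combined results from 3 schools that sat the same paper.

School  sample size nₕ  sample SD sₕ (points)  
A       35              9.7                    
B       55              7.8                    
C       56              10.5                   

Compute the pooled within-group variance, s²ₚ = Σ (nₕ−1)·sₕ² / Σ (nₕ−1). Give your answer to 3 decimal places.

Degrees of freedom: 34 + 54 + 55 = 143.
Σ(nₕ−1)sₕ² = 34·94.09 + 54·60.84 + 55·110.25 = 12548.17.
s²ₚ = 12548.17 / 143 = 87.74944... → 87.749.

87.749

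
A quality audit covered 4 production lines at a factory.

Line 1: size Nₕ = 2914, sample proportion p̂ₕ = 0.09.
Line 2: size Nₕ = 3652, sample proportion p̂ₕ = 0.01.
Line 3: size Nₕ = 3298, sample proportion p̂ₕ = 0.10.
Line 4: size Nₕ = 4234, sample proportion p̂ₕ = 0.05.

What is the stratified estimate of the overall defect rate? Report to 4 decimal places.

0.0596

N = 2914 + 3652 + 3298 + 4234 = 14098.
Overall proportion = Σ (Nₕ/N)·p̂ₕ.
Σ Nₕp̂ₕ = 262.26 + 36.52 + 329.8 + 211.7 = 840.28.
840.28 / 14098 = 0.059603... → 0.0596.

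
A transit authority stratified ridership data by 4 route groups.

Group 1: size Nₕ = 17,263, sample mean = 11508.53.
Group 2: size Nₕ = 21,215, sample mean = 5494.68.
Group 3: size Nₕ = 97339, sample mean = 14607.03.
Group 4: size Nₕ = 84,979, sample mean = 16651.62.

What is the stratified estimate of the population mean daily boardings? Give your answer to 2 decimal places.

14276.13

N = 17263 + 21215 + 97339 + 84979 = 220796.
Weight each subgroup mean by Nₕ/N and sum.
Σ Nₕx̄ₕ = 17263·11508.53 + 21215·5494.68 + 97339·14607.03 + 84979·16651.62 = 198671753.39 + 116569636.2 + 1421833693.17 + 1415038015.98 = 3152113098.74.
Divide by N: 3152113098.74 / 220796 = 14276.1332... → 14276.13.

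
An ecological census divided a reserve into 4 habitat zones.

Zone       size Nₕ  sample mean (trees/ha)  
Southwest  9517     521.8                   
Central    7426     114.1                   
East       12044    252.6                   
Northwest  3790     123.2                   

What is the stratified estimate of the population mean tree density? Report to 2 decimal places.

x̄_st = (Σ Nₕx̄ₕ) / (Σ Nₕ) = (9517·521.8 + 7426·114.1 + 12044·252.6 + 3790·123.2) / 32777
= 9322519.6 / 32777 = 284.4226... → 284.42.

284.42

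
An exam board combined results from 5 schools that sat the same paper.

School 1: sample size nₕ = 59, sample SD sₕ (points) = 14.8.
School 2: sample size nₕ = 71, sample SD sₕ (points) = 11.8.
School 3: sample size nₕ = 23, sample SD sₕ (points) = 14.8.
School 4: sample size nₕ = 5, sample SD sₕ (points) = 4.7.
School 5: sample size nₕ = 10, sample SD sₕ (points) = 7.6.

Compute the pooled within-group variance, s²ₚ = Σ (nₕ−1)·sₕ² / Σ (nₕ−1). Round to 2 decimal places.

1: (59−1)·14.8² = 58·219.04 = 12704.32
2: (71−1)·11.8² = 70·139.24 = 9746.8
3: (23−1)·14.8² = 22·219.04 = 4818.88
4: (5−1)·4.7² = 4·22.09 = 88.36
5: (10−1)·7.6² = 9·57.76 = 519.84
Numerator = 27878.2; denominator = Σ(nₕ−1) = 163.
s²ₚ = 27878.2/163 = 171.0319... → 171.03.

171.03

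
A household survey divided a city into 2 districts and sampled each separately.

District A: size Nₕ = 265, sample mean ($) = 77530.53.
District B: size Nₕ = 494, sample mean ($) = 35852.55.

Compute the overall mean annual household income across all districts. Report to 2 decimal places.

N = 759; weights Wₕ = Nₕ/N = (0.3491, 0.6509).
x̄_st = Σ Wₕ·x̄ₕ = 0.3491·77530.53 + 0.6509·35852.55 ≈ 50404.1504...
→ 50404.15.

50404.15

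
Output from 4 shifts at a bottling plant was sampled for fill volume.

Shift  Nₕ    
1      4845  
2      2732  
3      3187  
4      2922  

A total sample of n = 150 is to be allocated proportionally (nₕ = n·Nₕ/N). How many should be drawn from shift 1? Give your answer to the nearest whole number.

53

N = 4845 + 2732 + 3187 + 2922 = 13686.
n_1 = 150·4845/13686 = 53.102... → 53.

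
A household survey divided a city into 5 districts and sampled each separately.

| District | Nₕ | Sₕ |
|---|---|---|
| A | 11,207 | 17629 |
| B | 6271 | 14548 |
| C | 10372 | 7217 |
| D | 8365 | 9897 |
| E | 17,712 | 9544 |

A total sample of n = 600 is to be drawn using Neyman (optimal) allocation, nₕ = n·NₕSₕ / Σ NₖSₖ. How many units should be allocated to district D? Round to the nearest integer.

81

Σ NₕSₕ = 11207·17629 + 6271·14548 + 10372·7217 + 8365·9897 + 17712·9544 = 615485168.
Share for D: 82788405/615485168 = 0.13451.
n_D = 600 × 0.13451 = 80.706... → 81.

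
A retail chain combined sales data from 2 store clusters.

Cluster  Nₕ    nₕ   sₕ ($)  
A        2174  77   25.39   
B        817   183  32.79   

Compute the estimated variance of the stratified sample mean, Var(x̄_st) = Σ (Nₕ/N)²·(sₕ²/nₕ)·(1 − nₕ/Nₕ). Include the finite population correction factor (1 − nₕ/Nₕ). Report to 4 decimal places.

4.6066

N = 2991; Wₕ = Nₕ/N.
cluster A: (2174/2991)²·25.39²/77·(1 − 77/2174) = 4.2663828
cluster B: (817/2991)²·32.79²/183·(1 − 183/817) = 0.3401811
Sum = 4.6065639 → 4.6066.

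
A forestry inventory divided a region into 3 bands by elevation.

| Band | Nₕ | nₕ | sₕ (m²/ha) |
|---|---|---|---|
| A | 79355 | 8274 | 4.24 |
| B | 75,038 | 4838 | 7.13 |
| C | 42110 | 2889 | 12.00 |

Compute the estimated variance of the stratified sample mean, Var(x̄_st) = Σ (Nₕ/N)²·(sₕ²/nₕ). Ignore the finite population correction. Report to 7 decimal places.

N = 196503; Wₕ = Nₕ/N.
band A: (79355/196503)²·4.24²/8274 = 0.0003543451
band B: (75038/196503)²·7.13²/4838 = 0.0015322772
band C: (42110/196503)²·12.00²/2889 = 0.0022890067
Sum = 0.0041756289 → 0.0041756.

0.0041756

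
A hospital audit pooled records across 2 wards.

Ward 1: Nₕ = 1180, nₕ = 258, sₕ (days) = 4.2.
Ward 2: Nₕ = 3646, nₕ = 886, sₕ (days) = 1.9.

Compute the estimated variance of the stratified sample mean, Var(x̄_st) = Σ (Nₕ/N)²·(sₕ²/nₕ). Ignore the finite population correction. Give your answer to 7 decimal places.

0.0064132

N = 4826. Term for each stratum: Wₕ²sₕ²/nₕ.
Var(x̄_st) = 0.0040875987 + 0.0023255848 = 0.0064131835 → 0.0064132.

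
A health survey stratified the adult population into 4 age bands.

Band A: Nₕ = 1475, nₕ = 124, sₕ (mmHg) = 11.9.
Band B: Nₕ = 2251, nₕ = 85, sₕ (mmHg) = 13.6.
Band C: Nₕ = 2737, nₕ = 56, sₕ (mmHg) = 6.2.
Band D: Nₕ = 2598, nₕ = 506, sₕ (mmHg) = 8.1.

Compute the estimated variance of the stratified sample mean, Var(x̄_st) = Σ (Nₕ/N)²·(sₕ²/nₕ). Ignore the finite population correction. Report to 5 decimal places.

N = 9061; Wₕ = Nₕ/N.
band A: (1475/9061)²·11.9²/124 = 0.03026245
band B: (2251/9061)²·13.6²/85 = 0.13429431
band C: (2737/9061)²·6.2²/56 = 0.06263148
band D: (2598/9061)²·8.1²/506 = 0.01065971
Sum = 0.23784795 → 0.23785.

0.23785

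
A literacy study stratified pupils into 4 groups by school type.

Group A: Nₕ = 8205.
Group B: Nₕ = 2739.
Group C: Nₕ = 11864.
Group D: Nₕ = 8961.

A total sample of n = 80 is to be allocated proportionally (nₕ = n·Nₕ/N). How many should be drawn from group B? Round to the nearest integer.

7

N = 8205 + 2739 + 11864 + 8961 = 31769.
n_B = 80·2739/31769 = 6.897... → 7.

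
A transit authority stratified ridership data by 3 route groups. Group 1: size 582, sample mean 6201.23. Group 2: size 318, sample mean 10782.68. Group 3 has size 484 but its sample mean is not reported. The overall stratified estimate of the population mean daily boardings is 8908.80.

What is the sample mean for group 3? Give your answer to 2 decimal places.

10933.41

N = 582 + 318 + 484 = 1384.
Overall total = μ·N = 8908.80·1384 = 12329779.2.
Subtract the known strata: 582·6201.23 + 318·10782.68 = 7038008.1.
Remaining total for group 3: 12329779.2 − 7038008.1 = 5291771.1.
Divide by its size: 5291771.1 / 484 = 10933.4114... → 10933.41.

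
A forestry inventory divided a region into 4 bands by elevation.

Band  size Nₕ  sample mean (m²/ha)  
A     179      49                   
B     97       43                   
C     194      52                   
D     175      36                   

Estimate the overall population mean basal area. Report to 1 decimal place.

45.5

x̄_st = (Σ Nₕx̄ₕ) / (Σ Nₕ) = (179·49 + 97·43 + 194·52 + 175·36) / 645
= 29330 / 645 = 45.473... → 45.5.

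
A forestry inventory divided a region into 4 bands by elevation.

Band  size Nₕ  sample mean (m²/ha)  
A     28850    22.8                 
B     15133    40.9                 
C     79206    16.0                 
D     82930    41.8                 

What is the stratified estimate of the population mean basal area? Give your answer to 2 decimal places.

N = 206119; weights Wₕ = Nₕ/N = (0.1400, 0.0734, 0.3843, 0.4023).
x̄_st = Σ Wₕ·x̄ₕ = 0.1400·22.8 + 0.0734·40.9 + 0.3843·16.0 + 0.4023·41.8 ≈ 29.1603...
→ 29.16.

29.16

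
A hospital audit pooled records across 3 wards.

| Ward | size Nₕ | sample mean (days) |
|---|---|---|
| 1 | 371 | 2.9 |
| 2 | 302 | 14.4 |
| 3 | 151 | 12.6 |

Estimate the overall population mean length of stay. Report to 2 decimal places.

x̄_st = (Σ Nₕx̄ₕ) / (Σ Nₕ) = (371·2.9 + 302·14.4 + 151·12.6) / 824
= 7327.3 / 824 = 8.8924... → 8.89.

8.89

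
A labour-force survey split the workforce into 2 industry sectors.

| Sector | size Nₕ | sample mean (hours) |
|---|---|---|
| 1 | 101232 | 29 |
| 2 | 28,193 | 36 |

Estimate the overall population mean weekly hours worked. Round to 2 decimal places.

30.52

x̄_st = (Σ Nₕx̄ₕ) / (Σ Nₕ) = (101232·29 + 28193·36) / 129425
= 3950676 / 129425 = 30.5248... → 30.52.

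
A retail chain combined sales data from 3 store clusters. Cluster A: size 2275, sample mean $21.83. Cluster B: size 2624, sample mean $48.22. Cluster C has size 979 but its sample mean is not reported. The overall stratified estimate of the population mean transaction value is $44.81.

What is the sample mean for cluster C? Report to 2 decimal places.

N = 2275 + 2624 + 979 = 5878.
Overall total = μ·N = 44.81·5878 = 263393.18.
Subtract the known strata: 2275·21.83 + 2624·48.22 = 176192.53.
Remaining total for cluster C: 263393.18 − 176192.53 = 87200.65.
Divide by its size: 87200.65 / 979 = 89.0711... → 89.07.

89.07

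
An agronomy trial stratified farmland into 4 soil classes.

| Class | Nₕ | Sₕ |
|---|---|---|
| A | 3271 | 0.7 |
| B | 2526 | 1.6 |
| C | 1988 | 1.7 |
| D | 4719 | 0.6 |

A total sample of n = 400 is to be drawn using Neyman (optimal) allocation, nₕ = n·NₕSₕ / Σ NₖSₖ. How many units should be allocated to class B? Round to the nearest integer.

Σ NₕSₕ = 3271·0.7 + 2526·1.6 + 1988·1.7 + 4719·0.6 = 12542.3.
Share for B: 4041.6/12542.3 = 0.32224.
n_B = 400 × 0.32224 = 128.895... → 129.

129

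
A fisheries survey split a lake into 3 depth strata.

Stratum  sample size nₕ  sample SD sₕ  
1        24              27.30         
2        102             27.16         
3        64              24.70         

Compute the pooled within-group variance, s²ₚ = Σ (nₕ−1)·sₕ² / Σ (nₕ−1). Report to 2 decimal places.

1: (24−1)·27.30² = 23·745.29 = 17141.67
2: (102−1)·27.16² = 101·737.6656 = 74504.2256
3: (64−1)·24.70² = 63·610.09 = 38435.67
Numerator = 130081.5656; denominator = Σ(nₕ−1) = 187.
s²ₚ = 130081.5656/187 = 695.6233... → 695.62.

695.62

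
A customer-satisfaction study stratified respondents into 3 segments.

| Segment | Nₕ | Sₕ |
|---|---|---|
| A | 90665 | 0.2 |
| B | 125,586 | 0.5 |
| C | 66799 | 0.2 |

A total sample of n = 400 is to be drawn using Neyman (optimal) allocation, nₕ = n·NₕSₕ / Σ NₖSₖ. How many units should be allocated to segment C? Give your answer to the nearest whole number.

57

Σ NₕSₕ = 90665·0.2 + 125586·0.5 + 66799·0.2 = 94285.8.
Share for C: 13359.8/94285.8 = 0.14169.
n_C = 400 × 0.14169 = 56.678... → 57.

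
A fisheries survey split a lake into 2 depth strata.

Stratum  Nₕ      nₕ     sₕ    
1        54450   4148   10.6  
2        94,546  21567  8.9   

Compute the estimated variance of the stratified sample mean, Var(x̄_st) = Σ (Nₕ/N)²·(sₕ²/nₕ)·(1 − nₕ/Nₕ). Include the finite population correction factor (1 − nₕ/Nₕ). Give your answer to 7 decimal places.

N = 148996. Term for each stratum: Wₕ²sₕ²/nₕ·(1−nₕ/Nₕ).
Var(x̄_st) = 0.0033420035 + 0.0011415163 = 0.0044835198 → 0.0044835.

0.0044835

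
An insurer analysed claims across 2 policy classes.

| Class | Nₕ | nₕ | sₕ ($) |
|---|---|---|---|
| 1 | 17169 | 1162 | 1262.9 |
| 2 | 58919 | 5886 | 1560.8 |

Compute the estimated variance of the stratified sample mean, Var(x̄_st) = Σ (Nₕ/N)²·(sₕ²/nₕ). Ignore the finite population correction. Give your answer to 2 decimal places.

N = 76088. Term for each stratum: Wₕ²sₕ²/nₕ.
Var(x̄_st) = 69.88588 + 248.17193 = 318.05781 → 318.06.

318.06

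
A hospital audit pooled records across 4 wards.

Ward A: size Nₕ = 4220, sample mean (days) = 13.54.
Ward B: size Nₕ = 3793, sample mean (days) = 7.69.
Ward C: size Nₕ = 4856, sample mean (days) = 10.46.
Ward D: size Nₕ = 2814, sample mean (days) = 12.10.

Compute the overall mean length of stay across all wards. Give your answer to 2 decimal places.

N = 15683; weights Wₕ = Nₕ/N = (0.2691, 0.2419, 0.3096, 0.1794).
x̄_st = Σ Wₕ·x̄ₕ = 0.2691·13.54 + 0.2419·7.69 + 0.3096·10.46 + 0.1794·12.10 ≈ 10.9131...
→ 10.91.

10.91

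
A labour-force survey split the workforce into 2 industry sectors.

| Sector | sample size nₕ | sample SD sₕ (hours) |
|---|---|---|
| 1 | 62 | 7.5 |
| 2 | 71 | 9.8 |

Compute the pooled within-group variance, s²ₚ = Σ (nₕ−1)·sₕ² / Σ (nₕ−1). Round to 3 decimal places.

77.512

Degrees of freedom: 61 + 70 = 131.
Σ(nₕ−1)sₕ² = 61·56.25 + 70·96.04 = 10154.05.
s²ₚ = 10154.05 / 131 = 77.51183... → 77.512.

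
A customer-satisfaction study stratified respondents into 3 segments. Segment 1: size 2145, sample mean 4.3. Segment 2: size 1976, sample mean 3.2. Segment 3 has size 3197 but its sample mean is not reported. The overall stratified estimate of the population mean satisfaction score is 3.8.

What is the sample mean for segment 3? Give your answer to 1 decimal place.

3.8

N = 2145 + 1976 + 3197 = 7318.
Overall total = μ·N = 3.8·7318 = 27808.4.
Subtract the known strata: 2145·4.3 + 1976·3.2 = 15546.7.
Remaining total for segment 3: 27808.4 − 15546.7 = 12261.7.
Divide by its size: 12261.7 / 3197 = 3.835... → 3.8.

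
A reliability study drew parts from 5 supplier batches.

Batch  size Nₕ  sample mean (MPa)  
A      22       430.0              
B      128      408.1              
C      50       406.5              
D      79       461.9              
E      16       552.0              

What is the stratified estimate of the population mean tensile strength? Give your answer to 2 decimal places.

N = 295; weights Wₕ = Nₕ/N = (0.0746, 0.4339, 0.1695, 0.2678, 0.0542).
x̄_st = Σ Wₕ·x̄ₕ = 0.0746·430.0 + 0.4339·408.1 + 0.1695·406.5 + 0.2678·461.9 + 0.0542·552.0 ≈ 431.6742...
→ 431.67.

431.67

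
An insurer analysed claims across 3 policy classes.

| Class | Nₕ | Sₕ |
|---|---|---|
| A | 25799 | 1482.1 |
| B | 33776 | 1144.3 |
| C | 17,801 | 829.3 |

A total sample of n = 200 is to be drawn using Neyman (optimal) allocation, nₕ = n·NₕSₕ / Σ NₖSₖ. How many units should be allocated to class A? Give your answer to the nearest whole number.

83

A: NₕSₕ = 25799·1482.1 = 38236697.9
B: NₕSₕ = 33776·1144.3 = 38649876.8
C: NₕSₕ = 17801·829.3 = 14762369.3
Σ NₕSₕ = 91648944.
n_A = 200·38236697.9/91648944 = 83.442... → 83.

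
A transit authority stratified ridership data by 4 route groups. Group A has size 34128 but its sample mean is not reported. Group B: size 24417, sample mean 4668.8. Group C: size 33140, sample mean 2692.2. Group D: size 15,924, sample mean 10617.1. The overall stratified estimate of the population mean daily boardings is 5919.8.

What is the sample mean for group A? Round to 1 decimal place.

7757.3

N = 34128 + 24417 + 33140 + 15924 = 107609.
Overall total = μ·N = 5919.8·107609 = 637023758.2.
Subtract the known strata: 24417·4668.8 + 33140·2692.2 + 15924·10617.1 = 372284298.
Remaining total for group A: 637023758.2 − 372284298 = 264739460.2.
Divide by its size: 264739460.2 / 34128 = 7757.251... → 7757.3.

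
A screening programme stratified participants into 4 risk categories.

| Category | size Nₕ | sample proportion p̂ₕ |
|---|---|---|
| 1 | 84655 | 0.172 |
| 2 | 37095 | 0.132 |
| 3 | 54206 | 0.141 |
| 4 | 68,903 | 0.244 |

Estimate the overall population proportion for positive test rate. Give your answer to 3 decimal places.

0.179

Wₕ = Nₕ/N with N = 244859: 0.3457, 0.1515, 0.2214, 0.2814.
p̂_st = 0.3457·0.172 + 0.1515·0.132 + 0.2214·0.141 + 0.2814·0.244 ≈ 0.17934... → 0.179.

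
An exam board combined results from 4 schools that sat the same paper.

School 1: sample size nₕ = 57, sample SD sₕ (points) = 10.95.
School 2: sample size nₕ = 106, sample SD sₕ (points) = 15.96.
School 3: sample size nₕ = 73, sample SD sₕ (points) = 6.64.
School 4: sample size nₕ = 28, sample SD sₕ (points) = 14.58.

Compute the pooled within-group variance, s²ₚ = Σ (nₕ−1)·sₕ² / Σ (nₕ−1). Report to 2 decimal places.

1: (57−1)·10.95² = 56·119.9025 = 6714.54
2: (106−1)·15.96² = 105·254.7216 = 26745.768
3: (73−1)·6.64² = 72·44.0896 = 3174.4512
4: (28−1)·14.58² = 27·212.5764 = 5739.5628
Numerator = 42374.322; denominator = Σ(nₕ−1) = 260.
s²ₚ = 42374.322/260 = 162.9782... → 162.98.

162.98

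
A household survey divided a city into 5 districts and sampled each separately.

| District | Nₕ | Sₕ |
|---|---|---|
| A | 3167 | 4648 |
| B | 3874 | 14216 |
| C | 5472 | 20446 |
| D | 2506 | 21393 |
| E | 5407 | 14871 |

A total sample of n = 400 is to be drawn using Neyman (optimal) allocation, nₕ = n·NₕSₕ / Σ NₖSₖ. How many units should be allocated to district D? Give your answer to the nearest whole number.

68

Σ NₕSₕ = 3167·4648 + 3874·14216 + 5472·20446 + 2506·21393 + 5407·14871 = 315691867.
Share for D: 53610858/315691867 = 0.16982.
n_D = 400 × 0.16982 = 67.928... → 68.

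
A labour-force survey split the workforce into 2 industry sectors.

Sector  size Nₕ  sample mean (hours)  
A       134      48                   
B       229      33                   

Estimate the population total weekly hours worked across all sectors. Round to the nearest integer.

Estimate total by summing Nₕ·x̄ₕ over strata.
134·48 + 229·33 = 6432 + 7557 = 13989.

13989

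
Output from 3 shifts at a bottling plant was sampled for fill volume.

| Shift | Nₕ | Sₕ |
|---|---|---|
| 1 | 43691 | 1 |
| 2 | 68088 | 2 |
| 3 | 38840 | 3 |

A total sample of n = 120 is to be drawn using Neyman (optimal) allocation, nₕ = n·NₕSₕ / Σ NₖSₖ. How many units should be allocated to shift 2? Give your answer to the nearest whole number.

55

1: NₕSₕ = 43691·1 = 43691
2: NₕSₕ = 68088·2 = 136176
3: NₕSₕ = 38840·3 = 116520
Σ NₕSₕ = 296387.
n_2 = 120·136176/296387 = 55.134... → 55.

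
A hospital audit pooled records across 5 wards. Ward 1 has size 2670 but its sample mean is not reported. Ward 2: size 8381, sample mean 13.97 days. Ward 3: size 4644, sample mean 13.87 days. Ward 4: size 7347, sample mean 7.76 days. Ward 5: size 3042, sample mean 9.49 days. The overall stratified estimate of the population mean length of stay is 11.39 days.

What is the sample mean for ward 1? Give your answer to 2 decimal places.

N = 2670 + 8381 + 4644 + 7347 + 3042 = 26084.
Overall total = μ·N = 11.39·26084 = 297096.76.
Subtract the known strata: 8381·13.97 + 4644·13.87 + 7347·7.76 + 3042·9.49 = 267376.15.
Remaining total for ward 1: 297096.76 − 267376.15 = 29720.61.
Divide by its size: 29720.61 / 2670 = 11.1313... → 11.13.

11.13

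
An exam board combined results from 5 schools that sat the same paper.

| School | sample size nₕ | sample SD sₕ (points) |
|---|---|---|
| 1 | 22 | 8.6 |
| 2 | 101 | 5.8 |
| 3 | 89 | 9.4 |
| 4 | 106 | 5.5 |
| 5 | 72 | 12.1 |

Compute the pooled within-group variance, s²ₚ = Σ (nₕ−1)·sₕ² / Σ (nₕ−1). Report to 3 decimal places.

68.219

1: (22−1)·8.6² = 21·73.96 = 1553.16
2: (101−1)·5.8² = 100·33.64 = 3364
3: (89−1)·9.4² = 88·88.36 = 7775.68
4: (106−1)·5.5² = 105·30.25 = 3176.25
5: (72−1)·12.1² = 71·146.41 = 10395.11
Numerator = 26264.2; denominator = Σ(nₕ−1) = 385.
s²ₚ = 26264.2/385 = 68.21870... → 68.219.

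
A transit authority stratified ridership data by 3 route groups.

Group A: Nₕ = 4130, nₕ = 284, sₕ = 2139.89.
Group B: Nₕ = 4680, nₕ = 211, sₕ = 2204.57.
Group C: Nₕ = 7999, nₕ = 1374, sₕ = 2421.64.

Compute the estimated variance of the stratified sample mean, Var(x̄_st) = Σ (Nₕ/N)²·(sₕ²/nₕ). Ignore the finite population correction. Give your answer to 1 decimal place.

3725.5

N = 16809; Wₕ = Nₕ/N.
group A: (4130/16809)²·2139.89²/284 = 973.3766
group B: (4680/16809)²·2204.57²/211 = 1785.5552
group C: (7999/16809)²·2421.64²/1374 = 966.5405
Sum = 3725.4724 → 3725.5.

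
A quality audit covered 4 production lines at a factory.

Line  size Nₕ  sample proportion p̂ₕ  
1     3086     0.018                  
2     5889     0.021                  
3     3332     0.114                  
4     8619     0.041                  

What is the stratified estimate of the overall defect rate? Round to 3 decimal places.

0.044

Wₕ = Nₕ/N with N = 20926: 0.1475, 0.2814, 0.1592, 0.4119.
p̂_st = 0.1475·0.018 + 0.2814·0.021 + 0.1592·0.114 + 0.4119·0.041 ≈ 0.04360... → 0.044.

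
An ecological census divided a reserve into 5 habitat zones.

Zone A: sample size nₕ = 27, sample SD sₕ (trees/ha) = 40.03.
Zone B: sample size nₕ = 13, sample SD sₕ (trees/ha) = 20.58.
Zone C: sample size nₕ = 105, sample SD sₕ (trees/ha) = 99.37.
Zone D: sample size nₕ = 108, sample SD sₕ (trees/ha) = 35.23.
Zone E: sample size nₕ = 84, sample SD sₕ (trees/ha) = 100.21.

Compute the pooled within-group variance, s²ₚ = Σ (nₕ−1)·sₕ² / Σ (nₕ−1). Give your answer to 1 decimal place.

6144.5

A: (27−1)·40.03² = 26·1602.4009 = 41662.4234
B: (13−1)·20.58² = 12·423.5364 = 5082.4368
C: (105−1)·99.37² = 104·9874.3969 = 1026937.2776
D: (108−1)·35.23² = 107·1241.1529 = 132803.3603
E: (84−1)·100.21² = 83·10042.0441 = 833489.6603
Numerator = 2039975.1584; denominator = Σ(nₕ−1) = 332.
s²ₚ = 2039975.1584/332 = 6144.503... → 6144.5.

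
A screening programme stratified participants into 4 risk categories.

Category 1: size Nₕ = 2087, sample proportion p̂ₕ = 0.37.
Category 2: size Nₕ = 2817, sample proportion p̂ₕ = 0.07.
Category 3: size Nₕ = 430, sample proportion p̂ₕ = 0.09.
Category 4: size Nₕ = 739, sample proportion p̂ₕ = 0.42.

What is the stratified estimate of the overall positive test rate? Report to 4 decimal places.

Wₕ = Nₕ/N with N = 6073: 0.3437, 0.4639, 0.0708, 0.1217.
p̂_st = 0.3437·0.37 + 0.4639·0.07 + 0.0708·0.09 + 0.1217·0.42 ≈ 0.217102... → 0.2171.

0.2171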